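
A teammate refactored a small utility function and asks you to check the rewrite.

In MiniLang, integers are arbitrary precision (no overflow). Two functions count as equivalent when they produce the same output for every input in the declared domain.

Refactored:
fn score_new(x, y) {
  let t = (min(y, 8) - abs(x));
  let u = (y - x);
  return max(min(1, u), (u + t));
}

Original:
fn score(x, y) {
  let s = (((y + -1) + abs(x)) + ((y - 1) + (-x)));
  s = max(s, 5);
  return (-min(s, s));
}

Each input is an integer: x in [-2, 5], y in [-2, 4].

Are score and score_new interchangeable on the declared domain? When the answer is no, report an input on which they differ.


The rewrite breaks on x=-2, y=-2, where the results are -5 and 0.
score: s becomes -2; next s becomes 5; next final value -5
score_new: t becomes -4; next u becomes 0; next final value 0
verdict: not equivalent; witness: x=-2, y=-2


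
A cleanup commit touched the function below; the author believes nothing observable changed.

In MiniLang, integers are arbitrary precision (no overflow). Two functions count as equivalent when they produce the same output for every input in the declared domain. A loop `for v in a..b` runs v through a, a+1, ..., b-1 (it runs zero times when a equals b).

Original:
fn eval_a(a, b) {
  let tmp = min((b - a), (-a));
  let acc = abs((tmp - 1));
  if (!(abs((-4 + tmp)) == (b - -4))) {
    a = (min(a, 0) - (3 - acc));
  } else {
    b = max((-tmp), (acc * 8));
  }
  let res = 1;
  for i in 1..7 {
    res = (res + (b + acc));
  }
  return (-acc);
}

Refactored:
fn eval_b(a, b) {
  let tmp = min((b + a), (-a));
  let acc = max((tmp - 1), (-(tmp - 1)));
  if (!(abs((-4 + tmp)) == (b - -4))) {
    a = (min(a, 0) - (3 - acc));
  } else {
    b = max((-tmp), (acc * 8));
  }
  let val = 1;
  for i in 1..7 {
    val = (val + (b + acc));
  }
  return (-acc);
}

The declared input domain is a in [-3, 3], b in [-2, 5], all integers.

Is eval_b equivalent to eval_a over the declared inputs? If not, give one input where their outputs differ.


Take a=-3, b=-2.
eval_a: tmp := 1 | acc := 0 | (!(abs((-4 + tmp)) == (b - -4))): true | a := -6 | res := 1 | iter i=1: | res := -1 | iter i=2: | res := -3 | iter i=3: | res := -5 | iter i=4: | res := -7 | iter i=5: | res := -9 | iter i=6: | res := -11 | result 0
eval_b: tmp := -5 | acc := 6 | (!(abs((-4 + tmp)) == (b - -4))): true | a := 0 | val := 1 | iter i=1: | val := 5 | iter i=2: | val := 9 | iter i=3: | val := 13 | iter i=4: | val := 17 | iter i=5: | val := 21 | iter i=6: | val := 25 | result -6
0 != -6, so the rewrite changes behavior.
verdict: not equivalent; witness: a=-3, b=-2


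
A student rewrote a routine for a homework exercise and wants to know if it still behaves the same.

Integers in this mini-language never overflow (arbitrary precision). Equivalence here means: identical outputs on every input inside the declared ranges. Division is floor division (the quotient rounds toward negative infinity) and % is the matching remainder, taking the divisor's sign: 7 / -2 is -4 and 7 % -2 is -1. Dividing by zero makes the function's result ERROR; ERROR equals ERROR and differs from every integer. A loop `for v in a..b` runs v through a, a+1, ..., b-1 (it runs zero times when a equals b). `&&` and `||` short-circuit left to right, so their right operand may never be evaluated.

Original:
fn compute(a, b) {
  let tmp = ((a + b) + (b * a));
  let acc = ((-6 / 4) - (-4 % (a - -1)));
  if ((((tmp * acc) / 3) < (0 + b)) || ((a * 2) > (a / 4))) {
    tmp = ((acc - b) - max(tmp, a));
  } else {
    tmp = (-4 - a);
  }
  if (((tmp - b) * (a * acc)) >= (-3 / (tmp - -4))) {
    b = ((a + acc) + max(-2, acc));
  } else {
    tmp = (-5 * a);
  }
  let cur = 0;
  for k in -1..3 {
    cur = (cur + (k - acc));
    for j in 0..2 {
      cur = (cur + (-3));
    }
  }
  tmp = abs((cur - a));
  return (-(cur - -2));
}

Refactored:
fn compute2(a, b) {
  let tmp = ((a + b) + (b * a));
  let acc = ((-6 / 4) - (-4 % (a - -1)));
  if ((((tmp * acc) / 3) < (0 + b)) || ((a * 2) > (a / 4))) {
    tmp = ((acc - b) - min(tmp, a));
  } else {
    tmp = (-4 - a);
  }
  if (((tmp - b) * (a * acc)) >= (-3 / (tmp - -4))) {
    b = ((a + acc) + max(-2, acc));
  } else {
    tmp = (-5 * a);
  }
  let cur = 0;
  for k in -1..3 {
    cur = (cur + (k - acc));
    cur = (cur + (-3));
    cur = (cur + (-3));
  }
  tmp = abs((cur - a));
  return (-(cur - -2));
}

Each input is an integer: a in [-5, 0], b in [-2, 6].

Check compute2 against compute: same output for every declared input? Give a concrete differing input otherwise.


These are not equivalent — on a=0, b=1 the outputs split (ERROR vs 12).
compute: tmp becomes 1; next acc becomes -2; next ((((tmp * acc) / 3) < (0 + b)) || ((a * 2) > (a / 4))) evaluates to true; next tmp becomes -4; next hits division by zero so the output is ERROR
compute2: tmp becomes 1; next acc becomes -2; next ((((tmp * acc) / 3) < (0 + b)) || ((a * 2) > (a / 4))) evaluates to true; next tmp becomes -3; next (((tmp - b) * (a * acc)) >= (-3 / (tmp - -4))) evaluates to true; next b becomes -4; next cur becomes 0; next at k=-1:; next cur becomes 1; next cur becomes -2; next cur becomes -5; next at k=0:; next cur becomes -3; next cur becomes -6; next cur becomes -9; next at k=1:; next cur becomes -6; next cur becomes -9; next cur becomes -12; next at k=2:; next cur becomes -8; next cur becomes -11; next cur becomes -14; next tmp becomes 14; next final value 12
verdict: not equivalent; witness: a=0, b=1


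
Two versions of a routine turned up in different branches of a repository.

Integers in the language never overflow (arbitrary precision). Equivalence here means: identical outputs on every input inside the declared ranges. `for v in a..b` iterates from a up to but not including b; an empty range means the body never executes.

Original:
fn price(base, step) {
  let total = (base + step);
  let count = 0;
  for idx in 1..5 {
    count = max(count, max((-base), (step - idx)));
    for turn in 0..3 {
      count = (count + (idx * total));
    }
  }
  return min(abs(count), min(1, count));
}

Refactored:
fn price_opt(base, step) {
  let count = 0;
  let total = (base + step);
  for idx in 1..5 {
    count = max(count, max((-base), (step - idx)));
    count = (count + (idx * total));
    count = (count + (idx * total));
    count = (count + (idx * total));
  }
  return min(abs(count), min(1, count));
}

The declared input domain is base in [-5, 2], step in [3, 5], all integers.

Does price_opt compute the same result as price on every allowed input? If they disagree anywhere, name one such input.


Comparing the listings, the differences include: statement counts differ, loop structure differs, local variable names differ, arithmetic usage differs.
Tracing base=1, step=5: price: total := 6 | count := 0 | iter idx=1: | count := 4 | iter turn=0: | count := 10 | iter turn=1: | count := 16 | iter turn=2: | count := 22 | iter idx=2: | count := 22 | iter turn=0: | count := 34 | iter turn=1: | count := 46 | iter turn=2: | count := 58 | iter idx=3: | count := 58 | iter turn=0: | count := 76 | iter turn=1: | count := 94 | iter turn=2: | count := 112 | iter idx=4: | count := 112 | iter turn=0: | count := 136 | iter turn=1: | count := 160 | iter turn=2: | count := 184 | result 1 | price_opt: count := 0 | total := 6 | iter idx=1: | count := 4 | count := 10 | count := 16 | count := 22 | iter idx=2: | count := 22 | count := 34 | count := 46 | count := 58 | iter idx=3: | count := 58 | count := 76 | count := 94 | count := 112 | iter idx=4: | count := 112 | count := 136 | count := 160 | count := 184 | result 1 — matching result 1.
Every one of the 24 inputs gives matching results.
verdict: equivalent


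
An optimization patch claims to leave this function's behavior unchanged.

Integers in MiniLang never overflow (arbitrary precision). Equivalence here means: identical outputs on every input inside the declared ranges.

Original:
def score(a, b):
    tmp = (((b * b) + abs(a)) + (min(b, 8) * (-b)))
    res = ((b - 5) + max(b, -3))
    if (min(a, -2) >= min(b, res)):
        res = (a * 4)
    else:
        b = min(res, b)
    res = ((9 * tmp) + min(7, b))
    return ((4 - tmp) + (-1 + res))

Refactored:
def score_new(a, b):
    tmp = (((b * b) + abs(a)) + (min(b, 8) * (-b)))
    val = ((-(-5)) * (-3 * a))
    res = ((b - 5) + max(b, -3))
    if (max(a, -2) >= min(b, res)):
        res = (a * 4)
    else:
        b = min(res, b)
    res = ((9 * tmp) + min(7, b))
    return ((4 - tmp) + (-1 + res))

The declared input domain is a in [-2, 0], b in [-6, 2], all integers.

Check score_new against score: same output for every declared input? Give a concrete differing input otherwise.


These are not equivalent — on a=-1, b=2 the outputs split (10 vs 13).
score: tmp = 1; res = -1; (min(a, -2) >= min(b, res)) -> false; b = -1; res = 8; return 10
score_new: tmp = 1; val = 15; res = -1; (max(a, -2) >= min(b, res)) -> true; res = -4; res = 11; return 13
verdict: not equivalent; witness: a=-1, b=2


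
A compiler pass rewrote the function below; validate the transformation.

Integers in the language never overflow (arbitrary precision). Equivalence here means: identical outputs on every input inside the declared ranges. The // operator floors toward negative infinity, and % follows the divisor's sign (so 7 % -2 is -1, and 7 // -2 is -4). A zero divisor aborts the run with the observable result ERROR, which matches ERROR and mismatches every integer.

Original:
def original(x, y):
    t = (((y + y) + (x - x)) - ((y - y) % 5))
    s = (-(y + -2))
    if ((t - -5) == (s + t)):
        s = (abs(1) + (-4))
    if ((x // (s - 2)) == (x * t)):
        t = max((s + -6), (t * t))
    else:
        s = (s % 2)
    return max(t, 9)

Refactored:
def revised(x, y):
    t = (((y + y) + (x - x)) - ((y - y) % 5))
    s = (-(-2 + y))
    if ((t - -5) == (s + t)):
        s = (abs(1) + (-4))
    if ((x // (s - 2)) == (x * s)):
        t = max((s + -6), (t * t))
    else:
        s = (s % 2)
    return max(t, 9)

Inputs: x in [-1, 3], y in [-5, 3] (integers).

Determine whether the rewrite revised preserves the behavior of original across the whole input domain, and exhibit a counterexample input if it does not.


Run the pair on x=-1, y=2.
original: t becomes 4; next s becomes 0; next ((t - -5) == (s + t)) evaluates to false; next ((x // (s - 2)) == (x * t)) evaluates to false; next s becomes 0; next final value 9
revised: t becomes 4; next s becomes 0; next ((t - -5) == (s + t)) evaluates to false; next ((x // (s - 2)) == (x * s)) evaluates to true; next t becomes 16; next final value 16
9 vs 16 — the two versions disagree here.
verdict: not equivalent; witness: x=-1, y=2


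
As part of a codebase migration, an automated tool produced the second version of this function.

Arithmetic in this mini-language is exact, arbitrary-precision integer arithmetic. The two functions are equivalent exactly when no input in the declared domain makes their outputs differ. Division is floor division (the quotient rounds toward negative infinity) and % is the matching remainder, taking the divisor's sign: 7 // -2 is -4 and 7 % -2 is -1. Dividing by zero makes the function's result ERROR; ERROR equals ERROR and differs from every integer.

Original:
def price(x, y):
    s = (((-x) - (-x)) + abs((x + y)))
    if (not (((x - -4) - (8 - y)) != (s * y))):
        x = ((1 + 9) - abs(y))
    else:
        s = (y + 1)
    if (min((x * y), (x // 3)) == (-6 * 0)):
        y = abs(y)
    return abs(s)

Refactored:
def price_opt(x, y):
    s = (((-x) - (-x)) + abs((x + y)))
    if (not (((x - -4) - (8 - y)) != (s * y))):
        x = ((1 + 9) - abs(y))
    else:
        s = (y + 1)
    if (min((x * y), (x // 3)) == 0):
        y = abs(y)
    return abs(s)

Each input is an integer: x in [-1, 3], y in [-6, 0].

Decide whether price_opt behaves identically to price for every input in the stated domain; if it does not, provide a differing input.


Equivalent — the differences include arithmetic usage differs; and constant usage differs, yet no declared input distinguishes the two.
As a probe, take x=3, y=-3: price runs s := 0 | (not (((x - -4) - (8 - y)) != (s * y))): false | s := -2 | (min((x * y), (x // 3)) == (-6 * 0)): false | result 2; price_opt runs s := 0 | (not (((x - -4) - (8 - y)) != (s * y))): false | s := -2 | (min((x * y), (x // 3)) == 0): false | result 2; both end at 2.
Every one of the 35 inputs gives matching results.
verdict: equivalent


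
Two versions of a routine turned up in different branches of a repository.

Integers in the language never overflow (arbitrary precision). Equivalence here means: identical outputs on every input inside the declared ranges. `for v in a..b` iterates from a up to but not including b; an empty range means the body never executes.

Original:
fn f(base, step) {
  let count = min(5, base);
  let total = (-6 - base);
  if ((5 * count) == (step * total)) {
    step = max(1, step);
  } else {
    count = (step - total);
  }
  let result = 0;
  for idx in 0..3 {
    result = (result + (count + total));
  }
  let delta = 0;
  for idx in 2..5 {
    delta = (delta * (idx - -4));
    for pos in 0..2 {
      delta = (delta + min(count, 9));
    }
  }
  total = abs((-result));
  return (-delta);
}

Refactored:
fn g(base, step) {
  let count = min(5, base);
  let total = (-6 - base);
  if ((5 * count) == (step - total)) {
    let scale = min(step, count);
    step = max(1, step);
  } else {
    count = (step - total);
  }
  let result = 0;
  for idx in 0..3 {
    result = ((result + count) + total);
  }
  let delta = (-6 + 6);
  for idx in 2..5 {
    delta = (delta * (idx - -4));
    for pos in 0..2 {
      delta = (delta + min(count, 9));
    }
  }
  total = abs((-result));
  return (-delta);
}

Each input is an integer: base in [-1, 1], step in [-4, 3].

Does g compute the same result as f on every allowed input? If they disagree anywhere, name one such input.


At base=-1, step=1: f gives 130, g gives -780.
verdict: not equivalent; witness: base=-1, step=1


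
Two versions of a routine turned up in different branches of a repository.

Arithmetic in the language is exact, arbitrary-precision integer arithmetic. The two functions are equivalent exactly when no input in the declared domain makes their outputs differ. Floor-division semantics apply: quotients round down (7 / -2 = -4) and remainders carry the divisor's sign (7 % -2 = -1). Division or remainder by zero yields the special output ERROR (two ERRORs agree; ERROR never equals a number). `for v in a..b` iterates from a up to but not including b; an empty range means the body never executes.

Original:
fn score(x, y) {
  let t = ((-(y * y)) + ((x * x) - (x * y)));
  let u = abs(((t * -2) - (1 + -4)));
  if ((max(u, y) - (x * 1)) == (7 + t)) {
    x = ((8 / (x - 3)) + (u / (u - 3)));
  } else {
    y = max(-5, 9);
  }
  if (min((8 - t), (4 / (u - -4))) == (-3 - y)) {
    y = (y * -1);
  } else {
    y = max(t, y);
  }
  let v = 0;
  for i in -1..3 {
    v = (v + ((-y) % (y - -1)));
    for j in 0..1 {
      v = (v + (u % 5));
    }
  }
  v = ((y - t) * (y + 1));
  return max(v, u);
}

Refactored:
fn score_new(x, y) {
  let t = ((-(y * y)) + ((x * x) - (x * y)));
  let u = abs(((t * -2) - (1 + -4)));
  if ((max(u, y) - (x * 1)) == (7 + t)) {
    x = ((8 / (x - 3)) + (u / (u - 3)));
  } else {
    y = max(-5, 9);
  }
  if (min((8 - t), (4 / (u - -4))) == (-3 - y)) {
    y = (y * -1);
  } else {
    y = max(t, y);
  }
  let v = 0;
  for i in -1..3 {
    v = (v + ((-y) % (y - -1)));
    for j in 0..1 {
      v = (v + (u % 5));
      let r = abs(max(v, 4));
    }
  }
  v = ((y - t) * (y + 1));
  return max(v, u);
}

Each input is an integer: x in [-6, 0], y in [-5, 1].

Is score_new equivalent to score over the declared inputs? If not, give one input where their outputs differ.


Differences: min/max/abs usage differs, and local variable names differ, and constant usage differs, and statement counts differ — yet all 49 inputs agree.
verdict: equivalent


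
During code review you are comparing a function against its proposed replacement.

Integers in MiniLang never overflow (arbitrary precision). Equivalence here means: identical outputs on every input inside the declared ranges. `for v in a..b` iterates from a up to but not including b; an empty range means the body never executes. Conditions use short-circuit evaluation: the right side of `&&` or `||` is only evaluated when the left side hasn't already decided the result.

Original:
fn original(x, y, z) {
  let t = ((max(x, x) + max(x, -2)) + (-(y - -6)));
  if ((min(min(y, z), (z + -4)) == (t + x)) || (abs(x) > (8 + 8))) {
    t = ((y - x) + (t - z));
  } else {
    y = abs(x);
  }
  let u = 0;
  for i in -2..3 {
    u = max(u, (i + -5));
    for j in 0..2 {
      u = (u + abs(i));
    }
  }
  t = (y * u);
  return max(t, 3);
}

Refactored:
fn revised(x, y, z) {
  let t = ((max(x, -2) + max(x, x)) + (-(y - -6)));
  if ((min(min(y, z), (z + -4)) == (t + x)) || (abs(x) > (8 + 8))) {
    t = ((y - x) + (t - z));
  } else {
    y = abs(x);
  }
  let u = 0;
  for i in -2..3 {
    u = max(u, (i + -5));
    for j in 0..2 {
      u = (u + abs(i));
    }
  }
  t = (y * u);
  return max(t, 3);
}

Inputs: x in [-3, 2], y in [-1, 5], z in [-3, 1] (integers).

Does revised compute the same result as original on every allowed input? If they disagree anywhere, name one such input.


The two versions differ — the changes include same computation, different form.
One worked example (x=0, y=4, z=1) — original: t := -10 | ((min(min(y, z), (z + -4)) == (t + x)) || (abs(x) > (8 + 8))): false | y := 0 | u := 0 | iter i=-2: | u := 0 | iter j=0: | u := 2 | iter j=1: | u := 4 | iter i=-1: | u := 4 | iter j=0: | u := 5 | iter j=1: | u := 6 | iter i=0: | u := 6 | iter j=0: | u := 6 | iter j=1: | u := 6 | iter i=1: | u := 6 | iter j=0: | u := 7 | iter j=1: | u := 8 | iter i=2: | u := 8 | iter j=0: | u := 10 | iter j=1: | u := 12 | t := 0 | result 3; revised: t := -10 | ((min(min(y, z), (z + -4)) == (t + x)) || (abs(x) > (8 + 8))): false | y := 0 | u := 0 | iter i=-2: | u := 0 | iter j=0: | u := 2 | iter j=1: | u := 4 | iter i=-1: | u := 4 | iter j=0: | u := 5 | iter j=1: | u := 6 | iter i=0: | u := 6 | iter j=0: | u := 6 | iter j=1: | u := 6 | iter i=1: | u := 6 | iter j=0: | u := 7 | iter j=1: | u := 8 | iter i=2: | u := 8 | iter j=0: | u := 10 | iter j=1: | u := 12 | t := 0 | result 3; agreement on 3.
Sweeping the whole domain (210 inputs) finds no disagreement.
verdict: equivalent


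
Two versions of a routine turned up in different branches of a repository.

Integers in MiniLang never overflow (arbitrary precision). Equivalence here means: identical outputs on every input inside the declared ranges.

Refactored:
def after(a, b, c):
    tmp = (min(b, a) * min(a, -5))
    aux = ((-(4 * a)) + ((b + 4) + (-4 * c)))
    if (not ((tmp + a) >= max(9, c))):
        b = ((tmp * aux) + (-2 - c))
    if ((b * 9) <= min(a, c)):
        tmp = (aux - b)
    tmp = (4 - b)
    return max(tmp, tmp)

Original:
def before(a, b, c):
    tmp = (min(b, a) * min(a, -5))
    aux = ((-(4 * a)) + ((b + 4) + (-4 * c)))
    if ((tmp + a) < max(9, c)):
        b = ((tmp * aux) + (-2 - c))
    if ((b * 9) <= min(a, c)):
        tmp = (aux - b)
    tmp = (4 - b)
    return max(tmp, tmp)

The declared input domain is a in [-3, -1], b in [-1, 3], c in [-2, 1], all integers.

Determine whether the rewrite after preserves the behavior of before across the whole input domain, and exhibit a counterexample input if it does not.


Equivalent — the differences include comparison usage differs; and boolean connective usage differs, yet no declared input distinguishes the two.
Spot check at a=-2, b=0, c=-2 — before: tmp=10, then aux=20, then ((tmp + a) < max(9, c)) is true, then b=200, then ((b * 9) <= min(a, c)) is false, then tmp=-196, then returns -196. after: tmp=10, then aux=20, then (not ((tmp + a) >= max(9, c))) is true, then b=200, then ((b * 9) <= min(a, c)) is false, then tmp=-196, then returns -196. Both give -196.
Every one of the 60 inputs gives matching results.
verdict: equivalent


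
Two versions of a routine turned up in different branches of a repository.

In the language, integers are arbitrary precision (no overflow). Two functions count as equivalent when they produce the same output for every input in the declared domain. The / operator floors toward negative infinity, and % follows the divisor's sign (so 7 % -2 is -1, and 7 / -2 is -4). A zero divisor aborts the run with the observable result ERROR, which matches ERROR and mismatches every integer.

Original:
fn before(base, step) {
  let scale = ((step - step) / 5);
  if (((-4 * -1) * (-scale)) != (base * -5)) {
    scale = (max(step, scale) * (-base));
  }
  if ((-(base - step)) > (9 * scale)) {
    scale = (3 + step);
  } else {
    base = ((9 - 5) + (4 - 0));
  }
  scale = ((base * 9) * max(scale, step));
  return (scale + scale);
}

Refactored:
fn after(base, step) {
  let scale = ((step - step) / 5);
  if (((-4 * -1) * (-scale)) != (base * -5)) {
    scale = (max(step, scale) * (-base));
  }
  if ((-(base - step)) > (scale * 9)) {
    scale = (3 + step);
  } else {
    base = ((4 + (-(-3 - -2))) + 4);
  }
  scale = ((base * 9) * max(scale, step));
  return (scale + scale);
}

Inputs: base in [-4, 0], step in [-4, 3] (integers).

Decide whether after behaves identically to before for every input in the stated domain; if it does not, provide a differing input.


Take base=-4, step=1.
before: scale=0, then (((-4 * -1) * (-scale)) != (base * -5)) is true, then scale=4, then ((-(base - step)) > (9 * scale)) is false, then base=8, then scale=288, then returns 576
after: scale=0, then (((-4 * -1) * (-scale)) != (base * -5)) is true, then scale=4, then ((-(base - step)) > (scale * 9)) is false, then base=9, then scale=324, then returns 648
576 against 648: the behavior changed.
verdict: not equivalent; witness: base=-4, step=1


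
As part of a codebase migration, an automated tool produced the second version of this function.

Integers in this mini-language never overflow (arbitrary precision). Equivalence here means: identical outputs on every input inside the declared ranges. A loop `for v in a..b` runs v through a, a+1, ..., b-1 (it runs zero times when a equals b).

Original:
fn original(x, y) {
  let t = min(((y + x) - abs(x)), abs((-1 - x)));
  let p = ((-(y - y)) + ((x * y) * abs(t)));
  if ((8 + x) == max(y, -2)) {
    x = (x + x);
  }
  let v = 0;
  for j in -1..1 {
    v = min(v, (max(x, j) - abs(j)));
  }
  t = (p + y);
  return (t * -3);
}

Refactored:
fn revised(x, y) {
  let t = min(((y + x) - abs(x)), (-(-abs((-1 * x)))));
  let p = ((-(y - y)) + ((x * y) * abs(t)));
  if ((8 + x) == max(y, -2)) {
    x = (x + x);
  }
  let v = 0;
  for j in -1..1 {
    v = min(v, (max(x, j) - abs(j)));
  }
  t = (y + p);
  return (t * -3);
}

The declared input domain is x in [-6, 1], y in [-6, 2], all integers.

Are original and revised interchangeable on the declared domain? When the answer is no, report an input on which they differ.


Evaluate both at x=1, y=2.
original: t=2, then p=4, then ((8 + x) == max(y, -2)) is false, then v=0, then (j=-1), then v=0, then (j=0), then v=0, then t=6, then returns -18
revised: t=1, then p=2, then ((8 + x) == max(y, -2)) is false, then v=0, then (j=-1), then v=0, then (j=0), then v=0, then t=4, then returns -12
-18 vs -12 — the two versions disagree here.
verdict: not equivalent; witness: x=1, y=2


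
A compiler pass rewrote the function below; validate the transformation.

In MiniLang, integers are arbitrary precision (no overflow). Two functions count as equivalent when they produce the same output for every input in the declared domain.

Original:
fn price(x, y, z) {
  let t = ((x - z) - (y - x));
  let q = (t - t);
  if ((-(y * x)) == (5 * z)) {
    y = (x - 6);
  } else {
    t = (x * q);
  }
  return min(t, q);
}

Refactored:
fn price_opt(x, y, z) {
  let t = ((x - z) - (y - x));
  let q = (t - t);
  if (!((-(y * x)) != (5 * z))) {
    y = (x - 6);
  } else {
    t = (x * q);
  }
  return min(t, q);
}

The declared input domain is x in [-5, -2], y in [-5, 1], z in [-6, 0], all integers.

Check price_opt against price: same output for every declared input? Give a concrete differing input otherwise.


Although boolean connective usage differs, comparison usage differs, 196/196 inputs agree.
verdict: equivalent


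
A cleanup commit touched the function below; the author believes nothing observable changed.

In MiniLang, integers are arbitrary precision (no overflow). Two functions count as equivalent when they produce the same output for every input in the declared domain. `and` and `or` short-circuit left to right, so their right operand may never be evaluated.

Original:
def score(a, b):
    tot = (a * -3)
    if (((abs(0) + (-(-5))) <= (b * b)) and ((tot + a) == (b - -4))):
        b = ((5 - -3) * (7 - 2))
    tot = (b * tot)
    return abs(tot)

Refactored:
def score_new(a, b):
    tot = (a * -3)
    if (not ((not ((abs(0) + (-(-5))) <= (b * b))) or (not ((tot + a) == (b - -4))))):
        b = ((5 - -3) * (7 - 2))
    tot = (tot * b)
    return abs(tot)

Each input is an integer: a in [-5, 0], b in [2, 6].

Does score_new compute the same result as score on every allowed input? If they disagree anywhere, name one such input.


The two are interchangeable: boolean connective usage differs, and every declared input agrees.
One worked example (a=-3, b=6) — score: tot = 9; (((abs(0) + (-(-5))) <= (b * b)) and ((tot + a) == (b - -4))) -> false; tot = 54; return 54; score_new: tot = 9; (not ((not ((abs(0) + (-(-5))) <= (b * b))) or (not ((tot + a) == (b - -4))))) -> false; tot = 54; return 54; agreement on 54.
Sweeping the whole domain (30 inputs) finds no disagreement.
verdict: equivalent


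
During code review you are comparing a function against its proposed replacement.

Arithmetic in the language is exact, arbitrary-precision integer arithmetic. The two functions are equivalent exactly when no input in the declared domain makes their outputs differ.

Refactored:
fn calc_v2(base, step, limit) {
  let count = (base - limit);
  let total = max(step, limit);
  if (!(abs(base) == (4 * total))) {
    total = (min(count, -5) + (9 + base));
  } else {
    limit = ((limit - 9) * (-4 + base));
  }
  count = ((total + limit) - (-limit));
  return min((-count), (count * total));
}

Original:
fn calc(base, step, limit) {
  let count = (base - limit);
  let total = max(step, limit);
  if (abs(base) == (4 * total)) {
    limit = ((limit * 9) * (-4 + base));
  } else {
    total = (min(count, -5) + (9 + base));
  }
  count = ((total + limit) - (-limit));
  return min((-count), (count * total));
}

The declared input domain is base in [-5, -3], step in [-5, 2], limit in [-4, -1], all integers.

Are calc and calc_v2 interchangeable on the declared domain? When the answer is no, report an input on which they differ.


The rewrite breaks on base=-4, step=1, limit=-4, where the results are -577 and -209.
calc: count becomes 0; next total becomes 1; next (abs(base) == (4 * total)) evaluates to true; next limit becomes 288; next count becomes 577; next final value -577
calc_v2: count becomes 0; next total becomes 1; next (!(abs(base) == (4 * total))) evaluates to false; next limit becomes 104; next count becomes 209; next final value -209
verdict: not equivalent; witness: base=-4, step=1, limit=-4


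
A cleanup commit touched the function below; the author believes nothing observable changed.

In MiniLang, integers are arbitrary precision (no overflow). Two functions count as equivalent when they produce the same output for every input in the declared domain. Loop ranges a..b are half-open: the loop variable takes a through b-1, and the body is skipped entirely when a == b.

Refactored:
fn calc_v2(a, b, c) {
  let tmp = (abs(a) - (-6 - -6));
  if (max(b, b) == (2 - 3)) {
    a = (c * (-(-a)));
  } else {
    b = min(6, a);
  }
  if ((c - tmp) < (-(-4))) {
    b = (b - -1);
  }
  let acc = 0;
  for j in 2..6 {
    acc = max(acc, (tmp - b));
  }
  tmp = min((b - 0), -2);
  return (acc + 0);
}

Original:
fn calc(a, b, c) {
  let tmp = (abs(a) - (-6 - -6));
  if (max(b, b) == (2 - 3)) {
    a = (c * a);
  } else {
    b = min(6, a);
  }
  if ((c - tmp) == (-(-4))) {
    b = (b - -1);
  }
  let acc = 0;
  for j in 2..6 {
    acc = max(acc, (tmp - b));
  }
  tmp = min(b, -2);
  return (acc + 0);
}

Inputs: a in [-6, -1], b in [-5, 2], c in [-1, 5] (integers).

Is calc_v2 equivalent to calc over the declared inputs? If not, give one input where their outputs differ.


Input a=-6, b=-5, c=-1: 12 from calc versus 11 from calc_v2.
verdict: not equivalent; witness: a=-6, b=-5, c=-1


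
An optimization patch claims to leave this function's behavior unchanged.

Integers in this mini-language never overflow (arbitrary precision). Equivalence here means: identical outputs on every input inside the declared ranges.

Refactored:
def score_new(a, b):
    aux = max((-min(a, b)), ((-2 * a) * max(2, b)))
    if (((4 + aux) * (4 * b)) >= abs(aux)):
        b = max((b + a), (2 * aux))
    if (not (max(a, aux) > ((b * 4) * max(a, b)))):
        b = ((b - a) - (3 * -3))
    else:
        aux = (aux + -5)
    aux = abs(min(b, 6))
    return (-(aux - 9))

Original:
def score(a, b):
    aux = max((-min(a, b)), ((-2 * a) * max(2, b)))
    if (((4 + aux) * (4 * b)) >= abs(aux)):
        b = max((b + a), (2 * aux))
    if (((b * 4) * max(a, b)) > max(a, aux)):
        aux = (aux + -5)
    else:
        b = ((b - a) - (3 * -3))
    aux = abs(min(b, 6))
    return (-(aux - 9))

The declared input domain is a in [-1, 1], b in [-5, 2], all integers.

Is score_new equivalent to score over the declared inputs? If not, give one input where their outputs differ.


Not equivalent: a=-1, b=-4 separates them (5 vs 3).
score: aux := 4 | (((4 + aux) * (4 * b)) >= abs(aux)): false | (((b * 4) * max(a, b)) > max(a, aux)): true | aux := -1 | aux := 4 | result 5
score_new: aux := 4 | (((4 + aux) * (4 * b)) >= abs(aux)): false | (not (max(a, aux) > ((b * 4) * max(a, b)))): true | b := 6 | aux := 6 | result 3
verdict: not equivalent; witness: a=-1, b=-4


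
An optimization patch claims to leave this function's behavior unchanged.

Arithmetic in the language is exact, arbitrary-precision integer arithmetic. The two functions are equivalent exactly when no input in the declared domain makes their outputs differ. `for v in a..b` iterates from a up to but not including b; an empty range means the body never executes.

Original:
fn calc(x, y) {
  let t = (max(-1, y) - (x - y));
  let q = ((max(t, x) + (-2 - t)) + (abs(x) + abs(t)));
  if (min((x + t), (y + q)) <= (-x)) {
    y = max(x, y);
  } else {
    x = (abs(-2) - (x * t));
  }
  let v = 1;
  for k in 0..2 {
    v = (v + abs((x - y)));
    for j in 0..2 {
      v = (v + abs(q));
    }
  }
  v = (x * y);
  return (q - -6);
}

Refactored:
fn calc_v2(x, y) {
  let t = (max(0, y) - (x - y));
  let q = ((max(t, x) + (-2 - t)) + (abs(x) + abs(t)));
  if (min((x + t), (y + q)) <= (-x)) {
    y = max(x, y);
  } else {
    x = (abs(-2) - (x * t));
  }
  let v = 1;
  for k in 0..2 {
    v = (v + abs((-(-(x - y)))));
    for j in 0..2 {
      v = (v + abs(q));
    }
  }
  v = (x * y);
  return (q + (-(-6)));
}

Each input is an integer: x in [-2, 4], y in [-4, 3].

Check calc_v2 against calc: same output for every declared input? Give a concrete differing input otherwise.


Evaluate both at x=-2, y=-4.
calc: t becomes -3; next q becomes 4; next (min((x + t), (y + q)) <= (-x)) evaluates to true; next y becomes -2; next v becomes 1; next at k=0:; next v becomes 1; next at j=0:; next v becomes 5; next at j=1:; next v becomes 9; next at k=1:; next v becomes 9; next at j=0:; next v becomes 13; next at j=1:; next v becomes 17; next v becomes 4; next final value 10
calc_v2: t becomes -2; next q becomes 2; next (min((x + t), (y + q)) <= (-x)) evaluates to true; next y becomes -2; next v becomes 1; next at k=0:; next v becomes 1; next at j=0:; next v becomes 3; next at j=1:; next v becomes 5; next at k=1:; next v becomes 5; next at j=0:; next v becomes 7; next at j=1:; next v becomes 9; next v becomes 4; next final value 8
10 != 8, so the rewrite changes behavior.
verdict: not equivalent; witness: x=-2, y=-4


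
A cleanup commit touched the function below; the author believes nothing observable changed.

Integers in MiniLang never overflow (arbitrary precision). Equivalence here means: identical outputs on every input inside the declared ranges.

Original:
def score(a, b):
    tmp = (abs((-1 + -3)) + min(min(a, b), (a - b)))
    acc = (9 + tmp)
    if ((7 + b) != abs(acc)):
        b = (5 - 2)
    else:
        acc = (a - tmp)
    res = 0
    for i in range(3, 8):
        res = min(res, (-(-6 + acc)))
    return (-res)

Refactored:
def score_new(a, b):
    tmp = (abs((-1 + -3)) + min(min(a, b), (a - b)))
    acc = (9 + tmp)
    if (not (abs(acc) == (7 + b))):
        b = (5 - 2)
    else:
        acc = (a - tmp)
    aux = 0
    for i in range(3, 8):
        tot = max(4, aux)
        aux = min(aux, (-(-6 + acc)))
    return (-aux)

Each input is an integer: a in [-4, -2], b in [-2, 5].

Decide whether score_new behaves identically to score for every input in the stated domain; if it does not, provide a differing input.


Side by side, the visible changes include: comparison usage differs, plus local variable names differ, plus statement counts differ, plus min/max/abs usage differs, plus boolean connective usage differs, plus constant usage differs.
As a probe, take a=-3, b=2: score runs tmp=-1, then acc=8, then ((7 + b) != abs(acc)) is true, then b=3, then res=0, then (i=3), then res=-2, then (i=4), then res=-2, then (i=5), then res=-2, then (i=6), then res=-2, then (i=7), then res=-2, then returns 2; score_new runs tmp=-1, then acc=8, then (not (abs(acc) == (7 + b))) is true, then b=3, then aux=0, then (i=3), then tot=4, then aux=-2, then (i=4), then tot=4, then aux=-2, then (i=5), then tot=4, then aux=-2, then (i=6), then tot=4, then aux=-2, then (i=7), then tot=4, then aux=-2, then returns 2; both end at 2.
Across all 24 domain points the two functions coincide.
verdict: equivalent


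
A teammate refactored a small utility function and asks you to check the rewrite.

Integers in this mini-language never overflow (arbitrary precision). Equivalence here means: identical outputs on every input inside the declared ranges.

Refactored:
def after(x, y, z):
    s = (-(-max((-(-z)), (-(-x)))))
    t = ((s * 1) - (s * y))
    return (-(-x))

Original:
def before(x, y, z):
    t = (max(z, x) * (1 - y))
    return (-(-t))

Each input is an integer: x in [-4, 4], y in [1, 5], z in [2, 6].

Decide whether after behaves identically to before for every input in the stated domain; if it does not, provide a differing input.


There is a counterexample at x=-4, y=1, z=2: 0 on one side, -4 on the other.
before: t := 0 | result 0
after: s := 2 | t := 0 | result -4
verdict: not equivalent; witness: x=-4, y=1, z=2


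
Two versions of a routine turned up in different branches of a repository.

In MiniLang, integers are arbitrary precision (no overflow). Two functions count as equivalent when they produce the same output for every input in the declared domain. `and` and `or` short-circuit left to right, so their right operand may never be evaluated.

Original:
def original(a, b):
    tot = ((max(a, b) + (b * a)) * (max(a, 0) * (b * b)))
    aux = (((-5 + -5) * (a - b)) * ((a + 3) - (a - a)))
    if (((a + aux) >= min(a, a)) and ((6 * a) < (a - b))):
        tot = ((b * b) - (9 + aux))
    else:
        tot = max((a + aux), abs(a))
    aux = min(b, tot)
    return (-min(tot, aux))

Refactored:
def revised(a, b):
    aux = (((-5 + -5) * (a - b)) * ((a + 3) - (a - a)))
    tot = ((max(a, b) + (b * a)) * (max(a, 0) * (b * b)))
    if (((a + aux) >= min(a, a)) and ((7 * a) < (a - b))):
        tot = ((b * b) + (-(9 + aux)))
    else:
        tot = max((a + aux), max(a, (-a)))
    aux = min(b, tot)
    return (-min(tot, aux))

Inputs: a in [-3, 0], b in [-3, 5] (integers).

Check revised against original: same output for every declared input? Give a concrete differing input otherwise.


a=-1, b=5 yields -5 from original but 104 from revised.
verdict: not equivalent; witness: a=-1, b=5


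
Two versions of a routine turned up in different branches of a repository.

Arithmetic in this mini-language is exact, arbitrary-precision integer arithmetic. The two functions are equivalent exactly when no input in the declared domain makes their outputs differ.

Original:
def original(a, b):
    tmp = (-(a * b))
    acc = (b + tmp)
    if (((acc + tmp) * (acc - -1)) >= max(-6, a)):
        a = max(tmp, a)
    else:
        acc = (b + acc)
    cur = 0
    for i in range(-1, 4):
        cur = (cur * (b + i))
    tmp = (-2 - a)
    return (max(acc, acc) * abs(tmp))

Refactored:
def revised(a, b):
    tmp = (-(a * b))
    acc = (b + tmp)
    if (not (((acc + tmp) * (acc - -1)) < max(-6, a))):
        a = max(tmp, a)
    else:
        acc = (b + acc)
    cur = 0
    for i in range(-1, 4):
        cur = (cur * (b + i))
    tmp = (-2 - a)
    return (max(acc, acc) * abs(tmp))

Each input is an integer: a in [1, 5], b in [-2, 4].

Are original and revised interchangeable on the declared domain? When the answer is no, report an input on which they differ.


Differences: boolean connective usage differs; and comparison usage differs — yet all 35 inputs agree.
verdict: equivalent


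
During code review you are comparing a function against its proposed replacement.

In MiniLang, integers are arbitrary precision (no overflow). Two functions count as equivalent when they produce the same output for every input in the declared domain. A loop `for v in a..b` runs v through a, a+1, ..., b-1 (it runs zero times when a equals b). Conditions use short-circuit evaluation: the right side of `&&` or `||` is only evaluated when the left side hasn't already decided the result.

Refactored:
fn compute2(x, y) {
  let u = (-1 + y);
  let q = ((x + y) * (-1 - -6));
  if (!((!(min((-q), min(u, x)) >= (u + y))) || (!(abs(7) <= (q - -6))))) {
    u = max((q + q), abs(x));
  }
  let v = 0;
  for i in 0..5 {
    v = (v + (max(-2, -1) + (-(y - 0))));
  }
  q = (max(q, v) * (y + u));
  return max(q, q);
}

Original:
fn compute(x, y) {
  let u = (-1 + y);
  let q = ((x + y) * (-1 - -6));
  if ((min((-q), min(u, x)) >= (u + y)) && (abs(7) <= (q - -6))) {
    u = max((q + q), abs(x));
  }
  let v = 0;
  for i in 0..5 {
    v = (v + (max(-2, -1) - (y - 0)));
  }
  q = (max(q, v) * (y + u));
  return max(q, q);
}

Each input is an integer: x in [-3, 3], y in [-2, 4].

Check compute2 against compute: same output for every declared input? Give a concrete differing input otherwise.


Although boolean connective usage differs, arithmetic usage differs, 49/49 inputs agree.
verdict: equivalent


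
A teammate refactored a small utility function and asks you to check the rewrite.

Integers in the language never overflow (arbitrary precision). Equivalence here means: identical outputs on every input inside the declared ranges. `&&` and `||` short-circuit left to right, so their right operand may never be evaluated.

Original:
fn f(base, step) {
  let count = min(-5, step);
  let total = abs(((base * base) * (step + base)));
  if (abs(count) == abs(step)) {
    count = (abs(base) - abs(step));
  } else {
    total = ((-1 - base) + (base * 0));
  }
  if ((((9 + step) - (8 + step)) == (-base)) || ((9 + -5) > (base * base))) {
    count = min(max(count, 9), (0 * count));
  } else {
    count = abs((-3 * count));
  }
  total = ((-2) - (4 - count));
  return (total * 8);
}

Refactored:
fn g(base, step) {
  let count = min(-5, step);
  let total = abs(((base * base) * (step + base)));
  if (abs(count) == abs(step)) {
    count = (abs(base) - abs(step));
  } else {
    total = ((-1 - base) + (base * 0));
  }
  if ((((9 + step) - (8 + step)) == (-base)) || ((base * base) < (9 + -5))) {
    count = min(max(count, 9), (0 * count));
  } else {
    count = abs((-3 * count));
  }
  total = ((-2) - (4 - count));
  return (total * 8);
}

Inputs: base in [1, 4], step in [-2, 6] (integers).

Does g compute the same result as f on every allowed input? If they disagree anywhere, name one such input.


Reading the diff, among the changes: comparison usage differs.
One worked example (base=3, step=0) — f: count becomes -5; next total becomes 27; next (abs(count) == abs(step)) evaluates to false; next total becomes -4; next ((((9 + step) - (8 + step)) == (-base)) || ((9 + -5) > (base * base))) evaluates to false; next count becomes 15; next total becomes 9; next final value 72; g: count becomes -5; next total becomes 27; next (abs(count) == abs(step)) evaluates to false; next total becomes -4; next ((((9 + step) - (8 + step)) == (-base)) || ((base * base) < (9 + -5))) evaluates to false; next count becomes 15; next total becomes 9; next final value 72; agreement on 72.
Checked all 36 inputs in the declared domain: the outputs agree on every one.
verdict: equivalent
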